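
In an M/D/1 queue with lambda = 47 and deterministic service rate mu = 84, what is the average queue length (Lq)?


M/D/1: Lq = rho^2 / (2*(1-rho)) where rho = 47/84; Lq = 0.36

0.36


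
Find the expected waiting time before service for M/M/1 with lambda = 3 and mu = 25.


rho = 3/25; Wq = rho/(mu - lambda) = 0.0055 hours

0.0055 hours


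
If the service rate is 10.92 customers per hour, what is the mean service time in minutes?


Mean service time = 60/mu = 60/10.92 = 5.49 minutes

5.49 minutes


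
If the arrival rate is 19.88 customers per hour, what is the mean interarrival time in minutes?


Mean interarrival time = 60/lambda = 60/19.88 = 3.02 minutes

3.02 minutes


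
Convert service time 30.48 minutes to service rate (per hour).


mu = 60 / avg_service_time = 60 / 30.48 = 1.97 per hour

1.97 per hour


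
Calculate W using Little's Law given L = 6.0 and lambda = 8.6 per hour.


W = L / lambda = 6.0 / 8.6 = 0.6977 hours

0.6977 hours


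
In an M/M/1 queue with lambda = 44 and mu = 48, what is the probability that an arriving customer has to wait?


P(wait) = rho = lambda/mu = 44/48 = 0.9167

0.9167


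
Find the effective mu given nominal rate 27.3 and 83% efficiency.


Effective rate = mu * efficiency = 27.3 * 0.83 = 22.66 per hour

22.66 per hour


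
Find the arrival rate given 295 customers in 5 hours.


lambda = total arrivals / time = 295 / 5 = 59.0 per hour

59.0 per hour


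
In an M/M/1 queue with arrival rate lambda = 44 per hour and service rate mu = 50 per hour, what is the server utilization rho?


rho = lambda/mu = 44/50 = 0.88

0.88


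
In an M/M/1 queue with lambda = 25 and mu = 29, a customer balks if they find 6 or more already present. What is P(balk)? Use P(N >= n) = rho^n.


P(N >= 6) = rho^6 = (25/29)^6 = 0.4104

0.4104


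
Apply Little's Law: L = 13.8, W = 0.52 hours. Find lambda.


lambda = L / W = 13.8 / 0.52 = 26.54 per hour

26.54 per hour


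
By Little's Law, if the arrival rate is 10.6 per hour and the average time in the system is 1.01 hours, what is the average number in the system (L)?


L = lambda * W = 10.6 * 1.01 = 10.71

10.71


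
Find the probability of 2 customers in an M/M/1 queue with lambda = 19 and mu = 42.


rho = 19/42; P(n) = (1-rho)*rho^n = (1-19/42)*(19/42)^2 = 0.1121

0.1121


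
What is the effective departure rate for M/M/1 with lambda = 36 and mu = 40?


For a stable queue (lambda < mu), throughput = lambda = 36 per hour

36 per hour


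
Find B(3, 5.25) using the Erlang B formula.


B(N,A) = (A^N/N!) / sum(A^k/k!, k=0..N) with N=3, A=5.25 = 0.5463

0.5463


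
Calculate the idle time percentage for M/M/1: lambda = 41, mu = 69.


Idle fraction = (1 - rho) * 100 = (1 - 41/69) * 100 = 40.6%

40.6%


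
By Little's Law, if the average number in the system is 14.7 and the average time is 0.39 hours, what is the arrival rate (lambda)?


lambda = L / W = 14.7 / 0.39 = 37.69 per hour

37.69 per hour


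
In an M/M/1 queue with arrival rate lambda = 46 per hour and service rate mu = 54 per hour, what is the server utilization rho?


rho = lambda/mu = 46/54 = 0.8519

0.8519


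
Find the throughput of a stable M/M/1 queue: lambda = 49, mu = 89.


For a stable queue (lambda < mu), throughput = lambda = 49 per hour

49 per hour


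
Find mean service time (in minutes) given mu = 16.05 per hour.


Mean service time = 60/mu = 60/16.05 = 3.74 minutes

3.74 minutes


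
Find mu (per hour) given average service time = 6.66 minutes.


mu = 60 / avg_service_time = 60 / 6.66 = 9.01 per hour

9.01 per hour


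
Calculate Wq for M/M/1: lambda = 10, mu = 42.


rho = 10/42; Wq = rho/(mu - lambda) = 0.0074 hours

0.0074 hours


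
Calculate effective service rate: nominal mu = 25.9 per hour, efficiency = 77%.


Effective rate = mu * efficiency = 25.9 * 0.77 = 19.94 per hour

19.94 per hour


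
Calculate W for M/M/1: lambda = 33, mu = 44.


W = 1/(mu - lambda) = 1/(44 - 33) = 0.0909 hours

0.0909 hours


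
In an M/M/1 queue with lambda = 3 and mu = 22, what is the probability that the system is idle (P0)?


P0 = 1 - rho = 1 - 3/22 = 0.8636

0.8636


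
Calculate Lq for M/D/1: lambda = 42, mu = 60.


M/D/1: Lq = rho^2 / (2*(1-rho)) where rho = 42/60; Lq = 0.82

0.82


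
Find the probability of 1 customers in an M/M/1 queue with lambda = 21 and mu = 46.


rho = 21/46; P(n) = (1-rho)*rho^n = (1-21/46)*(21/46)^1 = 0.2481

0.2481


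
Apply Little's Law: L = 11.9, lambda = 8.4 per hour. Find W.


W = L / lambda = 11.9 / 8.4 = 1.4167 hours

1.4167 hours


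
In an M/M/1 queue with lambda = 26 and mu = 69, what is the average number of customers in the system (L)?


rho = 26/69; L = rho/(1-rho) = 0.6

0.6


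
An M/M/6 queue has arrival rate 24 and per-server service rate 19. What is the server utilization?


rho = lambda/(c*mu) = 24/(6*19) = 0.2105

0.2105


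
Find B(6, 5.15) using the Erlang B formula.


B(N,A) = (A^N/N!) / sum(A^k/k!, k=0..N) with N=6, A=5.15 = 0.2031

0.2031


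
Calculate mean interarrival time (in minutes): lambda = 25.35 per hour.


Mean interarrival time = 60/lambda = 60/25.35 = 2.37 minutes

2.37 minutes


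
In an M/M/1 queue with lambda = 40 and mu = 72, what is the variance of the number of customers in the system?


rho = 40/72; Var(N) = rho/(1-rho)^2 = 2.81

2.81


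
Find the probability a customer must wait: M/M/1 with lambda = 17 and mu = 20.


P(wait) = rho = lambda/mu = 17/20 = 0.85

0.85


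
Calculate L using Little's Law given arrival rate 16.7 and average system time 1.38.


L = lambda * W = 16.7 * 1.38 = 23.05

23.05


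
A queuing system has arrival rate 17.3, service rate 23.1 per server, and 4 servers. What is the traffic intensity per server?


rho = lambda / (c * mu) = 17.3 / (4 * 23.1) = 0.1872

0.1872


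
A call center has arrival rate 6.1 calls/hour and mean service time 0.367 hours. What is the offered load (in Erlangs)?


Offered load a = lambda * E[S] = 6.1 * 0.367 = 2.24 Erlangs

2.24 Erlangs


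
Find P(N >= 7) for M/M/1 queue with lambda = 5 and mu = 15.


P(N >= 7) = rho^7 = (5/15)^7 = 0.0005

0.0005


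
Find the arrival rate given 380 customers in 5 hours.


lambda = total arrivals / time = 380 / 5 = 76.0 per hour

76.0 per hour


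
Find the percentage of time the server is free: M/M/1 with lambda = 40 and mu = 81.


Idle fraction = (1 - rho) * 100 = (1 - 40/81) * 100 = 50.6%

50.6%


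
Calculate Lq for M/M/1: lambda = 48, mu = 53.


rho = 48/53; Lq = rho^2/(1-rho) = 8.69

8.69


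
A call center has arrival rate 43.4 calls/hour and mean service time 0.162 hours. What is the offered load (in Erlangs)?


Offered load a = lambda * E[S] = 43.4 * 0.162 = 7.03 Erlangs

7.03 Erlangs


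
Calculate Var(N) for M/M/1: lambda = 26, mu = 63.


rho = 26/63; Var(N) = rho/(1-rho)^2 = 1.2

1.2


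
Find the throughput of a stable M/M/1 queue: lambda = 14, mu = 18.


For a stable queue (lambda < mu), throughput = lambda = 14 per hour

14 per hour


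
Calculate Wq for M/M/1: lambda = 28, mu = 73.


rho = 28/73; Wq = rho/(mu - lambda) = 0.0085 hours

0.0085 hours


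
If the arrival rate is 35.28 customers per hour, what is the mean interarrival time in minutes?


Mean interarrival time = 60/lambda = 60/35.28 = 1.7 minutes

1.7 minutes


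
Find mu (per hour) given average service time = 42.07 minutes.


mu = 60 / avg_service_time = 60 / 42.07 = 1.43 per hour

1.43 per hour


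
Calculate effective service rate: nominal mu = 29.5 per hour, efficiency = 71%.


Effective rate = mu * efficiency = 29.5 * 0.71 = 20.95 per hour

20.95 per hour


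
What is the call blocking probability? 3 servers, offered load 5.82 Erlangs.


B(N,A) = (A^N/N!) / sum(A^k/k!, k=0..N) with N=3, A=5.82 = 0.5804

0.5804


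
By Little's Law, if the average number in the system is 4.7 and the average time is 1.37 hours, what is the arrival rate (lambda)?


lambda = L / W = 4.7 / 1.37 = 3.43 per hour

3.43 per hour


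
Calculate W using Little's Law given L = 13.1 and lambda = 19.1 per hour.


W = L / lambda = 13.1 / 19.1 = 0.6859 hours

0.6859 hours


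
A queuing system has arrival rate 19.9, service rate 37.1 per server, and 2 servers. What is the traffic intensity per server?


rho = lambda / (c * mu) = 19.9 / (2 * 37.1) = 0.2682

0.2682


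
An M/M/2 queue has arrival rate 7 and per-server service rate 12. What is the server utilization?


rho = lambda/(c*mu) = 7/(2*12) = 0.2917

0.2917


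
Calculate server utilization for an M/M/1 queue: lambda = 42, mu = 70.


rho = lambda/mu = 42/70 = 0.6

0.6


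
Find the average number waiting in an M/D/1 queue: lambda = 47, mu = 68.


M/D/1: Lq = rho^2 / (2*(1-rho)) where rho = 47/68; Lq = 0.77

0.77


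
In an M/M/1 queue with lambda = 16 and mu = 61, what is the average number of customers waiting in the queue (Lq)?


rho = 16/61; Lq = rho^2/(1-rho) = 0.09

0.09


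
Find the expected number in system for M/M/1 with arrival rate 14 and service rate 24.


rho = 14/24; L = rho/(1-rho) = 1.4

1.4


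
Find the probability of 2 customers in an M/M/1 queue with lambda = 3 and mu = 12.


rho = 3/12; P(n) = (1-rho)*rho^n = (1-3/12)*(3/12)^2 = 0.0469

0.0469


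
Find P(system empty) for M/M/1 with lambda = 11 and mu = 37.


P0 = 1 - rho = 1 - 11/37 = 0.7027

0.7027


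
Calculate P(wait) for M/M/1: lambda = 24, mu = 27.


P(wait) = rho = lambda/mu = 24/27 = 0.8889

0.8889


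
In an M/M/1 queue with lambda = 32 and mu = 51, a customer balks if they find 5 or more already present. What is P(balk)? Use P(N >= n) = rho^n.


P(N >= 5) = rho^5 = (32/51)^5 = 0.0973

0.0973


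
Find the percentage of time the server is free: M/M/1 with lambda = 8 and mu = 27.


Idle fraction = (1 - rho) * 100 = (1 - 8/27) * 100 = 70.4%

70.4%


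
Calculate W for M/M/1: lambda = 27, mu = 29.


W = 1/(mu - lambda) = 1/(29 - 27) = 0.5 hours

0.5 hours


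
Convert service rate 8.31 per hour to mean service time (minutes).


Mean service time = 60/mu = 60/8.31 = 7.22 minutes

7.22 minutes


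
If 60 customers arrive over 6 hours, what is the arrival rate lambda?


lambda = total arrivals / time = 60 / 6 = 10.0 per hour

10.0 per hour


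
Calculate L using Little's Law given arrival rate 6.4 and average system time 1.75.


L = lambda * W = 6.4 * 1.75 = 11.2

11.2


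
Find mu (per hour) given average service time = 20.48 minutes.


mu = 60 / avg_service_time = 60 / 20.48 = 2.93 per hour

2.93 per hour


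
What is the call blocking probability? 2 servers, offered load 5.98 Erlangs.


B(N,A) = (A^N/N!) / sum(A^k/k!, k=0..N) with N=2, A=5.98 = 0.7192

0.7192


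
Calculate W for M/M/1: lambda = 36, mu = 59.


W = 1/(mu - lambda) = 1/(59 - 36) = 0.0435 hours

0.0435 hours


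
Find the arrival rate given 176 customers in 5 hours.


lambda = total arrivals / time = 176 / 5 = 35.2 per hour

35.2 per hour


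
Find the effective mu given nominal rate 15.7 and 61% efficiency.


Effective rate = mu * efficiency = 15.7 * 0.61 = 9.58 per hour

9.58 per hour


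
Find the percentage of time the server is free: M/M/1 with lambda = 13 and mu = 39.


Idle fraction = (1 - rho) * 100 = (1 - 13/39) * 100 = 66.7%

66.7%


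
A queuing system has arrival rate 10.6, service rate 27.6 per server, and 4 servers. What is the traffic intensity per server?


rho = lambda / (c * mu) = 10.6 / (4 * 27.6) = 0.096

0.096


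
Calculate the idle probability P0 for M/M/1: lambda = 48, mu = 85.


P0 = 1 - rho = 1 - 48/85 = 0.4353

0.4353


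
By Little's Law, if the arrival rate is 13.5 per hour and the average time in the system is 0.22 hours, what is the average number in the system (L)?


L = lambda * W = 13.5 * 0.22 = 2.97

2.97


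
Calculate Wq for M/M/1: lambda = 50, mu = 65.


rho = 50/65; Wq = rho/(mu - lambda) = 0.0513 hours

0.0513 hours


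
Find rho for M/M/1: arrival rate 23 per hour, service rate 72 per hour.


rho = lambda/mu = 23/72 = 0.3194

0.3194


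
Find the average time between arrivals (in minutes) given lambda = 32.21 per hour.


Mean interarrival time = 60/lambda = 60/32.21 = 1.86 minutes

1.86 minutes


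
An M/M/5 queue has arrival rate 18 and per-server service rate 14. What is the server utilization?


rho = lambda/(c*mu) = 18/(5*14) = 0.2571

0.2571


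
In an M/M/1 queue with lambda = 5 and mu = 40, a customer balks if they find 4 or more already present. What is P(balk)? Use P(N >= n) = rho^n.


P(N >= 4) = rho^4 = (5/40)^4 = 0.0002

0.0002


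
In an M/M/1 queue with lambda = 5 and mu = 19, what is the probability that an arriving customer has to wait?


P(wait) = rho = lambda/mu = 5/19 = 0.2632

0.2632


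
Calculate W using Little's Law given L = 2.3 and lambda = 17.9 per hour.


W = L / lambda = 2.3 / 17.9 = 0.1285 hours

0.1285 hours


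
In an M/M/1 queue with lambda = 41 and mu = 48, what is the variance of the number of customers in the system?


rho = 41/48; Var(N) = rho/(1-rho)^2 = 40.16

40.16


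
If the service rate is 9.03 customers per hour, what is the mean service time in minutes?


Mean service time = 60/mu = 60/9.03 = 6.64 minutes

6.64 minutes


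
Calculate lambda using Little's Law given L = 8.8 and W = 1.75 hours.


lambda = L / W = 8.8 / 1.75 = 5.03 per hour

5.03 per hour


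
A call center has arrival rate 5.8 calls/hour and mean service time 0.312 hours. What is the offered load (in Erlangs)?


Offered load a = lambda * E[S] = 5.8 * 0.312 = 1.81 Erlangs

1.81 Erlangs


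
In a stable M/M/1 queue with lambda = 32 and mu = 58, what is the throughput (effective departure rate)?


For a stable queue (lambda < mu), throughput = lambda = 32 per hour

32 per hour


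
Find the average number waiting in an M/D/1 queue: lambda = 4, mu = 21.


M/D/1: Lq = rho^2 / (2*(1-rho)) where rho = 4/21; Lq = 0.02

0.02


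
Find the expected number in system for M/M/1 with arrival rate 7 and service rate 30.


rho = 7/30; L = rho/(1-rho) = 0.3

0.3


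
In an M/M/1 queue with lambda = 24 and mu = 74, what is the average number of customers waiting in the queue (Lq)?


rho = 24/74; Lq = rho^2/(1-rho) = 0.16

0.16


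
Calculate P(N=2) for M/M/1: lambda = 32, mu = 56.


rho = 32/56; P(n) = (1-rho)*rho^n = (1-32/56)*(32/56)^2 = 0.1399

0.1399


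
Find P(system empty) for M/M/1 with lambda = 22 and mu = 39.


P0 = 1 - rho = 1 - 22/39 = 0.4359

0.4359


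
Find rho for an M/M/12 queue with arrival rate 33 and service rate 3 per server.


rho = lambda/(c*mu) = 33/(12*3) = 0.9167

0.9167


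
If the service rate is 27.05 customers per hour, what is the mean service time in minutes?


Mean service time = 60/mu = 60/27.05 = 2.22 minutes

2.22 minutes


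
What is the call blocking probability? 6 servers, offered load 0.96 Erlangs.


B(N,A) = (A^N/N!) / sum(A^k/k!, k=0..N) with N=6, A=0.96 = 0.0004

0.0004


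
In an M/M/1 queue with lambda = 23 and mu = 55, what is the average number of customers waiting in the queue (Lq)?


rho = 23/55; Lq = rho^2/(1-rho) = 0.3

0.3


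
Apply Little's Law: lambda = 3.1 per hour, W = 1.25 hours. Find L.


L = lambda * W = 3.1 * 1.25 = 3.88

3.88


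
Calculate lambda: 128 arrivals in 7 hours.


lambda = total arrivals / time = 128 / 7 = 18.29 per hour

18.29 per hour


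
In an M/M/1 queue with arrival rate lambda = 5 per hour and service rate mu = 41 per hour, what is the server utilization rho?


rho = lambda/mu = 5/41 = 0.122

0.122


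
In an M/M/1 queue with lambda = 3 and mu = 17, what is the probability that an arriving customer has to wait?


P(wait) = rho = lambda/mu = 3/17 = 0.1765

0.1765


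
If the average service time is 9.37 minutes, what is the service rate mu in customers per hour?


mu = 60 / avg_service_time = 60 / 9.37 = 6.4 per hour

6.4 per hour


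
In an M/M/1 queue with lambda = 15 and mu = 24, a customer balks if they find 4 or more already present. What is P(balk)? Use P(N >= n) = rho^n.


P(N >= 4) = rho^4 = (15/24)^4 = 0.1526

0.1526


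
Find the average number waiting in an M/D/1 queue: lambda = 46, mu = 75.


M/D/1: Lq = rho^2 / (2*(1-rho)) where rho = 46/75; Lq = 0.49

0.49


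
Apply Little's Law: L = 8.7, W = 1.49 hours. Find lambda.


lambda = L / W = 8.7 / 1.49 = 5.84 per hour

5.84 per hour


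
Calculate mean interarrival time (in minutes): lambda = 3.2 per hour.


Mean interarrival time = 60/lambda = 60/3.2 = 18.75 minutes

18.75 minutes


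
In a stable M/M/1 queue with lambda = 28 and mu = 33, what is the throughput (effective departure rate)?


For a stable queue (lambda < mu), throughput = lambda = 28 per hour

28 per hour


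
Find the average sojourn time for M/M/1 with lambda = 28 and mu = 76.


W = 1/(mu - lambda) = 1/(76 - 28) = 0.0208 hours

0.0208 hours


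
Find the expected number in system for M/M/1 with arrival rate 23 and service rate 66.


rho = 23/66; L = rho/(1-rho) = 0.53

0.53


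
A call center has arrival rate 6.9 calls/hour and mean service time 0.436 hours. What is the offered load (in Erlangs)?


Offered load a = lambda * E[S] = 6.9 * 0.436 = 3.01 Erlangs

3.01 Erlangs


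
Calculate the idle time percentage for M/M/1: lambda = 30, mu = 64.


Idle fraction = (1 - rho) * 100 = (1 - 30/64) * 100 = 53.1%

53.1%


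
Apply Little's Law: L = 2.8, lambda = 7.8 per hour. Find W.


W = L / lambda = 2.8 / 7.8 = 0.359 hours

0.359 hours


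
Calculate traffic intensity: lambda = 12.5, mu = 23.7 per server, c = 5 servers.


rho = lambda / (c * mu) = 12.5 / (5 * 23.7) = 0.1055

0.1055


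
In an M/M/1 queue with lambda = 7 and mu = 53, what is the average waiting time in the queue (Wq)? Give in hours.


rho = 7/53; Wq = rho/(mu - lambda) = 0.0029 hours

0.0029 hours


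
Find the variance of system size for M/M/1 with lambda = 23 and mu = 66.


rho = 23/66; Var(N) = rho/(1-rho)^2 = 0.82

0.82


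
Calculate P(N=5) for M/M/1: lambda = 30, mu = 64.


rho = 30/64; P(n) = (1-rho)*rho^n = (1-30/64)*(30/64)^5 = 0.012

0.012


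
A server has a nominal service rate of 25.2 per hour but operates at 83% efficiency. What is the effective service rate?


Effective rate = mu * efficiency = 25.2 * 0.83 = 20.92 per hour

20.92 per hour


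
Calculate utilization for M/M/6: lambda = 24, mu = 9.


rho = lambda/(c*mu) = 24/(6*9) = 0.4444

0.4444


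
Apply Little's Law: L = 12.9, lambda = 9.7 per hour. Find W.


W = L / lambda = 12.9 / 9.7 = 1.3299 hours

1.3299 hours


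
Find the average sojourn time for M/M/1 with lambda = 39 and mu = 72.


W = 1/(mu - lambda) = 1/(72 - 39) = 0.0303 hours

0.0303 hours


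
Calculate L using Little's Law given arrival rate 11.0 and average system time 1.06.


L = lambda * W = 11.0 * 1.06 = 11.66

11.66


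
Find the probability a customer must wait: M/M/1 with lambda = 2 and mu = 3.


P(wait) = rho = lambda/mu = 2/3 = 0.6667

0.6667


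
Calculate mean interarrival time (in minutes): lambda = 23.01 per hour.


Mean interarrival time = 60/lambda = 60/23.01 = 2.61 minutes

2.61 minutes


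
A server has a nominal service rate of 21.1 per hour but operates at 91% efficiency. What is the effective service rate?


Effective rate = mu * efficiency = 21.1 * 0.91 = 19.2 per hour

19.2 per hour


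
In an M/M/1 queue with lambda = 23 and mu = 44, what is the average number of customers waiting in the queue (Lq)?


rho = 23/44; Lq = rho^2/(1-rho) = 0.57

0.57


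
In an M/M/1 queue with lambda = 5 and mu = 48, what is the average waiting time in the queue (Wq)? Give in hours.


rho = 5/48; Wq = rho/(mu - lambda) = 0.0024 hours

0.0024 hours


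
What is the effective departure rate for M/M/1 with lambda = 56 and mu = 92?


For a stable queue (lambda < mu), throughput = lambda = 56 per hour

56 per hour


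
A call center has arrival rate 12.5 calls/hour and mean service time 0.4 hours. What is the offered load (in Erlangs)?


Offered load a = lambda * E[S] = 12.5 * 0.4 = 5.0 Erlangs

5.0 Erlangs


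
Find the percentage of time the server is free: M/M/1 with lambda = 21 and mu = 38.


Idle fraction = (1 - rho) * 100 = (1 - 21/38) * 100 = 44.7%

44.7%


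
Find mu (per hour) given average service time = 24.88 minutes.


mu = 60 / avg_service_time = 60 / 24.88 = 2.41 per hour

2.41 per hour


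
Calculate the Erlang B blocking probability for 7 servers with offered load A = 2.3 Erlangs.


B(N,A) = (A^N/N!) / sum(A^k/k!, k=0..N) with N=7, A=2.3 = 0.0068

0.0068


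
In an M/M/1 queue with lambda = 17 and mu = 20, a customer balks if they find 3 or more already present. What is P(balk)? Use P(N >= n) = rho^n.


P(N >= 3) = rho^3 = (17/20)^3 = 0.6141

0.6141


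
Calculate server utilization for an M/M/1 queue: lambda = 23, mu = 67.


rho = lambda/mu = 23/67 = 0.3433

0.3433


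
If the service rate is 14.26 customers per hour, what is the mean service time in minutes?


Mean service time = 60/mu = 60/14.26 = 4.21 minutes

4.21 minutes


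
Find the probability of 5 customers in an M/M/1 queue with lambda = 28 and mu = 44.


rho = 28/44; P(n) = (1-rho)*rho^n = (1-28/44)*(28/44)^5 = 0.0379

0.0379


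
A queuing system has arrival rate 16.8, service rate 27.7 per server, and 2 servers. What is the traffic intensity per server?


rho = lambda / (c * mu) = 16.8 / (2 * 27.7) = 0.3032

0.3032


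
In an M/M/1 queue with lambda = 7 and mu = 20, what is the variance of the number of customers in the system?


rho = 7/20; Var(N) = rho/(1-rho)^2 = 0.83

0.83


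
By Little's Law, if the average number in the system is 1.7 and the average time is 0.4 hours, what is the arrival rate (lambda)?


lambda = L / W = 1.7 / 0.4 = 4.25 per hour

4.25 per hour


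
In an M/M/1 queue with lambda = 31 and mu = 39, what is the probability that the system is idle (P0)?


P0 = 1 - rho = 1 - 31/39 = 0.2051

0.2051


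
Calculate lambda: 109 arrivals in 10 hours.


lambda = total arrivals / time = 109 / 10 = 10.9 per hour

10.9 per hour


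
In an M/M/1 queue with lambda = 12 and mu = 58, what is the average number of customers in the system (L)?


rho = 12/58; L = rho/(1-rho) = 0.26

0.26


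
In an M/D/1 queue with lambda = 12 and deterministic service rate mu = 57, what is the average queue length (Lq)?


M/D/1: Lq = rho^2 / (2*(1-rho)) where rho = 12/57; Lq = 0.03

0.03


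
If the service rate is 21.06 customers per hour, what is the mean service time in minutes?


Mean service time = 60/mu = 60/21.06 = 2.85 minutes

2.85 minutes


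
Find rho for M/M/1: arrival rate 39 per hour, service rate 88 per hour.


rho = lambda/mu = 39/88 = 0.4432

0.4432


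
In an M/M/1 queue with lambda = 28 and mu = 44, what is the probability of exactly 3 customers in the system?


rho = 28/44; P(n) = (1-rho)*rho^n = (1-28/44)*(28/44)^3 = 0.0937

0.0937


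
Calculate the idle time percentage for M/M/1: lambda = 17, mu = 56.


Idle fraction = (1 - rho) * 100 = (1 - 17/56) * 100 = 69.6%

69.6%


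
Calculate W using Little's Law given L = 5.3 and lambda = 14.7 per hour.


W = L / lambda = 5.3 / 14.7 = 0.3605 hours

0.3605 hours


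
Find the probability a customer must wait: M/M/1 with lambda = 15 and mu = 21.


P(wait) = rho = lambda/mu = 15/21 = 0.7143

0.7143


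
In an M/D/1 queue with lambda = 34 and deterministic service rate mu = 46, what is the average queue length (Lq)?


M/D/1: Lq = rho^2 / (2*(1-rho)) where rho = 34/46; Lq = 1.05

1.05


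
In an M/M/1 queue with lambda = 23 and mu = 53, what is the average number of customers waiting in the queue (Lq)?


rho = 23/53; Lq = rho^2/(1-rho) = 0.33

0.33


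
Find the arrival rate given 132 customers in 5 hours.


lambda = total arrivals / time = 132 / 5 = 26.4 per hour

26.4 per hour


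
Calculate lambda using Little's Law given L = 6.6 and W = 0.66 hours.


lambda = L / W = 6.6 / 0.66 = 10.0 per hour

10.0 per hour


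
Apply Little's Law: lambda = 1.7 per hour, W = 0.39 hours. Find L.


L = lambda * W = 1.7 * 0.39 = 0.66

0.66


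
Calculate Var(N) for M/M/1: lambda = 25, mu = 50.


rho = 25/50; Var(N) = rho/(1-rho)^2 = 2.0

2.0


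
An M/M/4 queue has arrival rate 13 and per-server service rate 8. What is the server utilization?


rho = lambda/(c*mu) = 13/(4*8) = 0.4063

0.4063


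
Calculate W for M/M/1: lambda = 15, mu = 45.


W = 1/(mu - lambda) = 1/(45 - 15) = 0.0333 hours

0.0333 hours


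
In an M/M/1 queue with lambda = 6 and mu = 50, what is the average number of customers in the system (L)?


rho = 6/50; L = rho/(1-rho) = 0.14

0.14


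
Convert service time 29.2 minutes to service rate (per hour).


mu = 60 / avg_service_time = 60 / 29.2 = 2.05 per hour

2.05 per hour


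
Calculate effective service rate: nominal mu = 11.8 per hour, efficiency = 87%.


Effective rate = mu * efficiency = 11.8 * 0.87 = 10.27 per hour

10.27 per hour


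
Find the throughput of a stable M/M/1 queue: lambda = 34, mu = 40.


For a stable queue (lambda < mu), throughput = lambda = 34 per hour

34 per hour


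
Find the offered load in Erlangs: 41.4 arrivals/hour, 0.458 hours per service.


Offered load a = lambda * E[S] = 41.4 * 0.458 = 18.96 Erlangs

18.96 Erlangs


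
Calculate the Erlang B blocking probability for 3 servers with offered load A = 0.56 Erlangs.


B(N,A) = (A^N/N!) / sum(A^k/k!, k=0..N) with N=3, A=0.56 = 0.0168

0.0168


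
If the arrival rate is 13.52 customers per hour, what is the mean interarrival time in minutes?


Mean interarrival time = 60/lambda = 60/13.52 = 4.44 minutes

4.44 minutes


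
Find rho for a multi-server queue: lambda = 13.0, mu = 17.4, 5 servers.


rho = lambda / (c * mu) = 13.0 / (5 * 17.4) = 0.1494

0.1494


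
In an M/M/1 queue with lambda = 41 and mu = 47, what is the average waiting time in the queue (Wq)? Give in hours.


rho = 41/47; Wq = rho/(mu - lambda) = 0.1454 hours

0.1454 hours


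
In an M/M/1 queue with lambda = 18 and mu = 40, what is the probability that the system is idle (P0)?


P0 = 1 - rho = 1 - 18/40 = 0.55

0.55


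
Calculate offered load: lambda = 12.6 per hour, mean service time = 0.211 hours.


Offered load a = lambda * E[S] = 12.6 * 0.211 = 2.66 Erlangs

2.66 Erlangs


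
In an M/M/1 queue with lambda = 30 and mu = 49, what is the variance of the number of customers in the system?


rho = 30/49; Var(N) = rho/(1-rho)^2 = 4.07

4.07


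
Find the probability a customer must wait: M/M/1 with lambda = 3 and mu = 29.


P(wait) = rho = lambda/mu = 3/29 = 0.1034

0.1034


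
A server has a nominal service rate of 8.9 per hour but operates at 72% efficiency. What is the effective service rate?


Effective rate = mu * efficiency = 8.9 * 0.72 = 6.41 per hour

6.41 per hour


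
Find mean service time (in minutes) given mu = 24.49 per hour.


Mean service time = 60/mu = 60/24.49 = 2.45 minutes

2.45 minutes


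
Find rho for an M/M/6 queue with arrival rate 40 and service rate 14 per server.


rho = lambda/(c*mu) = 40/(6*14) = 0.4762

0.4762


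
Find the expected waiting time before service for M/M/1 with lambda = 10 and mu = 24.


rho = 10/24; Wq = rho/(mu - lambda) = 0.0298 hours

0.0298 hours


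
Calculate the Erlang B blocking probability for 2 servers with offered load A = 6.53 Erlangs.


B(N,A) = (A^N/N!) / sum(A^k/k!, k=0..N) with N=2, A=6.53 = 0.739

0.739


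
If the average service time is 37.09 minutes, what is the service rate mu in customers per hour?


mu = 60 / avg_service_time = 60 / 37.09 = 1.62 per hour

1.62 per hour


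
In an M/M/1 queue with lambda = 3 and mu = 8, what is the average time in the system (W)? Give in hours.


W = 1/(mu - lambda) = 1/(8 - 3) = 0.2 hours

0.2 hours


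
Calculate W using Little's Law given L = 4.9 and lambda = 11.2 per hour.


W = L / lambda = 4.9 / 11.2 = 0.4375 hours

0.4375 hours


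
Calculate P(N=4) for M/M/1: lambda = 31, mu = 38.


rho = 31/38; P(n) = (1-rho)*rho^n = (1-31/38)*(31/38)^4 = 0.0816

0.0816


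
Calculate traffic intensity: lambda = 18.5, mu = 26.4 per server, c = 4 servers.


rho = lambda / (c * mu) = 18.5 / (4 * 26.4) = 0.1752

0.1752


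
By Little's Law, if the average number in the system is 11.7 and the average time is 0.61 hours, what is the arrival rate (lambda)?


lambda = L / W = 11.7 / 0.61 = 19.18 per hour

19.18 per hour


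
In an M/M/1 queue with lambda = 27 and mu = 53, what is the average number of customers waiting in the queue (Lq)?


rho = 27/53; Lq = rho^2/(1-rho) = 0.53

0.53


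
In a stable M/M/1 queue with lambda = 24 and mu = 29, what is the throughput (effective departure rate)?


For a stable queue (lambda < mu), throughput = lambda = 24 per hour

24 per hour


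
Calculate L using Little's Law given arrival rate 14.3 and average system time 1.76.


L = lambda * W = 14.3 * 1.76 = 25.17

25.17


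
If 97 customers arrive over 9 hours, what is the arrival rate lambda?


lambda = total arrivals / time = 97 / 9 = 10.78 per hour

10.78 per hour


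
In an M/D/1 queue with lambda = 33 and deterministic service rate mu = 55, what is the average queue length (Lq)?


M/D/1: Lq = rho^2 / (2*(1-rho)) where rho = 33/55; Lq = 0.45

0.45


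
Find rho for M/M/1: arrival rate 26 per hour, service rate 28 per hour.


rho = lambda/mu = 26/28 = 0.9286

0.9286


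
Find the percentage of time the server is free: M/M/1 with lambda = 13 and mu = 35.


Idle fraction = (1 - rho) * 100 = (1 - 13/35) * 100 = 62.9%

62.9%


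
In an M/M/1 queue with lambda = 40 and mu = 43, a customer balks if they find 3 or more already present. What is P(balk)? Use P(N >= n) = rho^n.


P(N >= 3) = rho^3 = (40/43)^3 = 0.805

0.805


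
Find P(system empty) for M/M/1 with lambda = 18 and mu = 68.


P0 = 1 - rho = 1 - 18/68 = 0.7353

0.7353


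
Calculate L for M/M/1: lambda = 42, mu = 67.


rho = 42/67; L = rho/(1-rho) = 1.68

1.68


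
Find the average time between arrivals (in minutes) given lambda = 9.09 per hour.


Mean interarrival time = 60/lambda = 60/9.09 = 6.6 minutes

6.6 minutes


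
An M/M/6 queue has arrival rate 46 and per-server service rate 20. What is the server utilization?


rho = lambda/(c*mu) = 46/(6*20) = 0.3833

0.3833


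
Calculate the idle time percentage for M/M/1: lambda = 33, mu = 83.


Idle fraction = (1 - rho) * 100 = (1 - 33/83) * 100 = 60.2%

60.2%


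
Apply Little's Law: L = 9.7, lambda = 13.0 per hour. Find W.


W = L / lambda = 9.7 / 13.0 = 0.7462 hours

0.7462 hours


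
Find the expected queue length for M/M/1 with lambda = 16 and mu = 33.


rho = 16/33; Lq = rho^2/(1-rho) = 0.46

0.46


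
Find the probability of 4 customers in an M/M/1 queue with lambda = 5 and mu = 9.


rho = 5/9; P(n) = (1-rho)*rho^n = (1-5/9)*(5/9)^4 = 0.0423

0.0423


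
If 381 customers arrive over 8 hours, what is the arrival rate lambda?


lambda = total arrivals / time = 381 / 8 = 47.63 per hour

47.63 per hour


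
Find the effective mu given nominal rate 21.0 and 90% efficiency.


Effective rate = mu * efficiency = 21.0 * 0.9 = 18.9 per hour

18.9 per hour


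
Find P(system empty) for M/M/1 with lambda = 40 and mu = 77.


P0 = 1 - rho = 1 - 40/77 = 0.4805

0.4805


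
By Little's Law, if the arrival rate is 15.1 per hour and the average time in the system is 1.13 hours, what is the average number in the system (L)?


L = lambda * W = 15.1 * 1.13 = 17.06

17.06


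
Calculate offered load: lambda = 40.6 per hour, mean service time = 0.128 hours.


Offered load a = lambda * E[S] = 40.6 * 0.128 = 5.2 Erlangs

5.2 Erlangs


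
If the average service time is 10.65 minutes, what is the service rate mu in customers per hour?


mu = 60 / avg_service_time = 60 / 10.65 = 5.63 per hour

5.63 per hour


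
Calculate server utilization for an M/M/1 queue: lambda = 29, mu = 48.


rho = lambda/mu = 29/48 = 0.6042

0.6042


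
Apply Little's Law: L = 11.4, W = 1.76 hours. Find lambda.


lambda = L / W = 11.4 / 1.76 = 6.48 per hour

6.48 per hour


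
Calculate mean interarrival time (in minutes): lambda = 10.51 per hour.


Mean interarrival time = 60/lambda = 60/10.51 = 5.71 minutes

5.71 minutes


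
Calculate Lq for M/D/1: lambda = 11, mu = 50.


M/D/1: Lq = rho^2 / (2*(1-rho)) where rho = 11/50; Lq = 0.03

0.03


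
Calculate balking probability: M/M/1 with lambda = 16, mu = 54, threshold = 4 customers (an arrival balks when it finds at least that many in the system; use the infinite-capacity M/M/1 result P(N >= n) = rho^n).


P(N >= 4) = rho^4 = (16/54)^4 = 0.0077

0.0077


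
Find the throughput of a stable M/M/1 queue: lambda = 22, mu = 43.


For a stable queue (lambda < mu), throughput = lambda = 22 per hour

22 per hour


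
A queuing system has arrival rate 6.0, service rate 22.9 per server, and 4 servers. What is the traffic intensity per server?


rho = lambda / (c * mu) = 6.0 / (4 * 22.9) = 0.0655

0.0655


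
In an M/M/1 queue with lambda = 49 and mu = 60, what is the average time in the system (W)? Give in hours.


W = 1/(mu - lambda) = 1/(60 - 49) = 0.0909 hours

0.0909 hours


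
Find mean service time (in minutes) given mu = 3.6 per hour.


Mean service time = 60/mu = 60/3.6 = 16.67 minutes

16.67 minutes


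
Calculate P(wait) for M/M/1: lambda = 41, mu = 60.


P(wait) = rho = lambda/mu = 41/60 = 0.6833

0.6833


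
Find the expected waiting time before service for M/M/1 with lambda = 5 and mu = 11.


rho = 5/11; Wq = rho/(mu - lambda) = 0.0758 hours

0.0758 hours


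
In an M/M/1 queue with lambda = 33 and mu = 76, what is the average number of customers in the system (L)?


rho = 33/76; L = rho/(1-rho) = 0.77

0.77


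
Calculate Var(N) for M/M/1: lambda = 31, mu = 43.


rho = 31/43; Var(N) = rho/(1-rho)^2 = 9.26

9.26


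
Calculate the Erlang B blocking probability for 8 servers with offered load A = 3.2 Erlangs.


B(N,A) = (A^N/N!) / sum(A^k/k!, k=0..N) with N=8, A=3.2 = 0.0112

0.0112


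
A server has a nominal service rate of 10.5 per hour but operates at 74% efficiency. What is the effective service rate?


Effective rate = mu * efficiency = 10.5 * 0.74 = 7.77 per hour

7.77 per hour


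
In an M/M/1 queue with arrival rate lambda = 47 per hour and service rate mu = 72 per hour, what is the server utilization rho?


rho = lambda/mu = 47/72 = 0.6528

0.6528


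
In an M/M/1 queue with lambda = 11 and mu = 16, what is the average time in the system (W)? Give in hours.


W = 1/(mu - lambda) = 1/(16 - 11) = 0.2 hours

0.2 hours


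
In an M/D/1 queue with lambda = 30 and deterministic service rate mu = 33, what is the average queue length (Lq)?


M/D/1: Lq = rho^2 / (2*(1-rho)) where rho = 30/33; Lq = 4.55

4.55


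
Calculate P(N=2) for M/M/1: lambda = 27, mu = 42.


rho = 27/42; P(n) = (1-rho)*rho^n = (1-27/42)*(27/42)^2 = 0.1476

0.1476


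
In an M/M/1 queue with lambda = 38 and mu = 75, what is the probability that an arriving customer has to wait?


P(wait) = rho = lambda/mu = 38/75 = 0.5067

0.5067


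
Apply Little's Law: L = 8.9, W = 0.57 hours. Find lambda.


lambda = L / W = 8.9 / 0.57 = 15.61 per hour

15.61 per hour


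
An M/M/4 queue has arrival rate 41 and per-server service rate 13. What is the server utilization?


rho = lambda/(c*mu) = 41/(4*13) = 0.7885

0.7885


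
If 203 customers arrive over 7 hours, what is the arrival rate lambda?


lambda = total arrivals / time = 203 / 7 = 29.0 per hour

29.0 per hour


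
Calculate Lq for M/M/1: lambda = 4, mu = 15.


rho = 4/15; Lq = rho^2/(1-rho) = 0.1

0.1


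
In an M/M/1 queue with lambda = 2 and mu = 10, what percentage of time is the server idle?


Idle fraction = (1 - rho) * 100 = (1 - 2/10) * 100 = 80.0%

80.0%


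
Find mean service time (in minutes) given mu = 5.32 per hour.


Mean service time = 60/mu = 60/5.32 = 11.28 minutes

11.28 minutes


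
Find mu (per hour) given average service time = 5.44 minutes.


mu = 60 / avg_service_time = 60 / 5.44 = 11.03 per hour

11.03 per hour


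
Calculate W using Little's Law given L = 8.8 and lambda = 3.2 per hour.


W = L / lambda = 8.8 / 3.2 = 2.75 hours

2.75 hours


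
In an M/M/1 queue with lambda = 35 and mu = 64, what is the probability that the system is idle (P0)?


P0 = 1 - rho = 1 - 35/64 = 0.4531

0.4531


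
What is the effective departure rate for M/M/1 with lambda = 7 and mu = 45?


For a stable queue (lambda < mu), throughput = lambda = 7 per hour

7 per hour


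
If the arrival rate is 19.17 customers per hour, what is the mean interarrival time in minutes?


Mean interarrival time = 60/lambda = 60/19.17 = 3.13 minutes

3.13 minutes


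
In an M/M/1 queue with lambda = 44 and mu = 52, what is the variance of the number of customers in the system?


rho = 44/52; Var(N) = rho/(1-rho)^2 = 35.75

35.75


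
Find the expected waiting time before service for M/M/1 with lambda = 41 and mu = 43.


rho = 41/43; Wq = rho/(mu - lambda) = 0.4767 hours

0.4767 hours


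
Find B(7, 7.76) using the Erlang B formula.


B(N,A) = (A^N/N!) / sum(A^k/k!, k=0..N) with N=7, A=7.76 = 0.2944

0.2944


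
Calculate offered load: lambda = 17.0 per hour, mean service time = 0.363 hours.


Offered load a = lambda * E[S] = 17.0 * 0.363 = 6.17 Erlangs

6.17 Erlangs


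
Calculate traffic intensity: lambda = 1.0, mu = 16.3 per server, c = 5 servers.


rho = lambda / (c * mu) = 1.0 / (5 * 16.3) = 0.0123

0.0123


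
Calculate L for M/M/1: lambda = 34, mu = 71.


rho = 34/71; L = rho/(1-rho) = 0.92

0.92


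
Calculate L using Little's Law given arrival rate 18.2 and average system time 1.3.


L = lambda * W = 18.2 * 1.3 = 23.66

23.66


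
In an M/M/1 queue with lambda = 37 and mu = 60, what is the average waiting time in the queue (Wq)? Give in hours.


rho = 37/60; Wq = rho/(mu - lambda) = 0.0268 hours

0.0268 hours


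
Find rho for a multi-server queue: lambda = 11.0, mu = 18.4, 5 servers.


rho = lambda / (c * mu) = 11.0 / (5 * 18.4) = 0.1196

0.1196


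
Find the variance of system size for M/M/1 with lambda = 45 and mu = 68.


rho = 45/68; Var(N) = rho/(1-rho)^2 = 5.78

5.78


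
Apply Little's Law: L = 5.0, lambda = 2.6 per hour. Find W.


W = L / lambda = 5.0 / 2.6 = 1.9231 hours

1.9231 hours


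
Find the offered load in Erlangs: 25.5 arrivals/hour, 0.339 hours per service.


Offered load a = lambda * E[S] = 25.5 * 0.339 = 8.64 Erlangs

8.64 Erlangs


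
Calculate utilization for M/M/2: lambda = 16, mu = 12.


rho = lambda/(c*mu) = 16/(2*12) = 0.6667

0.6667


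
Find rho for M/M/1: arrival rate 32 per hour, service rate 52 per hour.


rho = lambda/mu = 32/52 = 0.6154

0.6154


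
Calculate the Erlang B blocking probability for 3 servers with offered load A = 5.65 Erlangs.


B(N,A) = (A^N/N!) / sum(A^k/k!, k=0..N) with N=3, A=5.65 = 0.5707

0.5707
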